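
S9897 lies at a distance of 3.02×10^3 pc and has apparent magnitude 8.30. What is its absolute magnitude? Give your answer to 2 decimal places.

-4.10

M = m − 5 log₁₀(d/10 pc) = 8.30 − 5 log₁₀(3.02×10^3/10)
  = 8.30 − 5 × 2.480 = 8.30 − 12.40 = -4.10.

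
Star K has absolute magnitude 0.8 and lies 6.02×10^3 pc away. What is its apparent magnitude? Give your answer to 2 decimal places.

m = M + 5 log₁₀(d/10 pc) = 0.8 + 5 log₁₀(6.02×10^3/10)
  = 0.8 + 5 × 2.780 = 0.8 + 13.90 = 14.70.

14.70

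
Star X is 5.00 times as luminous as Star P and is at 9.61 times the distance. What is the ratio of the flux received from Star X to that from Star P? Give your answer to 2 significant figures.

0.054

F = L/(4πd²), so F_X/F_P = (L_X/L_P) / (d_X/d_P)²
= 5.00 / (9.61)² = 5.00 / 92.35 = 0.05414.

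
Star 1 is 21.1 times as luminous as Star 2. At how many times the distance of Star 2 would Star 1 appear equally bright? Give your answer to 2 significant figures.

4.6

Equal flux requires L_1/d_1² = L_2/d_2², so d_1/d_2 = √(L_1/L_2)
= √(21.1) = 4.593.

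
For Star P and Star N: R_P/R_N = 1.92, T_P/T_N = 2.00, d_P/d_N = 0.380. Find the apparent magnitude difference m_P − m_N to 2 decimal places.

L_P/L_N = (1.92)²(2.00)⁴ = 58.98.
F_P/F_N = (L_P/L_N)/(d_P/d_N)² = 58.98/0.1444 = 408.5.
m_P − m_N = −2.5 log₁₀(408.5) = -6.53.

-6.53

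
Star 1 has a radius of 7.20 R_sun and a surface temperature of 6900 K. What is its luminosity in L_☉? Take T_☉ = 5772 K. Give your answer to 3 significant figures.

106 L_☉

L/L_☉ = (R/R_☉)² (T/T_☉)⁴ = (7.20)² × (6900/5772)⁴
       = 51.84 × (1.195)⁴ = 51.84 × 2.042 = 105.9.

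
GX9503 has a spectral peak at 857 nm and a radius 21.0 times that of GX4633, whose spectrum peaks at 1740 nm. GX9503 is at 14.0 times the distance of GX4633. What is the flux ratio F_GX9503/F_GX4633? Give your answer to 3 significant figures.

Wien's law: T_GX9503/T_GX4633 = λ_GX4633/λ_GX9503 = 1740/857 = 2.030.
L_GX9503/L_GX4633 = (R_GX9503/R_GX4633)²(T_GX9503/T_GX4633)⁴ = (21.0)²(2.030)⁴ = 7494.
F_GX9503/F_GX4633 = (L_GX9503/L_GX4633)/(d_GX9503/d_GX4633)² = 7494/(14.0)² = 38.23.

38.2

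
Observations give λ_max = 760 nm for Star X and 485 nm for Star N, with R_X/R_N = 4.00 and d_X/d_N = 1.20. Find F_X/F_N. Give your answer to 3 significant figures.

1.84

Wien's law: T_X/T_N = λ_N/λ_X = 485/760 = 0.6382.
L_X/L_N = (R_X/R_N)²(T_X/T_N)⁴ = (4.00)²(0.6382)⁴ = 2.654.
F_X/F_N = (L_X/L_N)/(d_X/d_N)² = 2.654/(1.20)² = 1.843.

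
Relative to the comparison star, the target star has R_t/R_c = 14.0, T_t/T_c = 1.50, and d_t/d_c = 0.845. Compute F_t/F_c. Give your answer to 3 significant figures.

1.39×10^3

L_t/L_c = (R_t/R_c)²(T_t/T_c)⁴ = (14.0)² × (1.50)⁴ = 992.2.
F_t/F_c = (L_t/L_c)/(d_t/d_c)² = 992.2 / (0.845)² = 1390.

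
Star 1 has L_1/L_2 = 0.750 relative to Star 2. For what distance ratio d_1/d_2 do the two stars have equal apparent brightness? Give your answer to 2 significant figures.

0.87

Equal flux requires L_1/d_1² = L_2/d_2², so d_1/d_2 = √(L_1/L_2)
= √(0.750) = 0.8660.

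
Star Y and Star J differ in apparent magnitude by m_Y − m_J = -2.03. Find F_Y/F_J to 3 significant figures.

F_Y/F_J = 10^(−(m_Y − m_J)/2.5) = 10^(2.03/2.5) = 10^0.812 = 6.486.

6.49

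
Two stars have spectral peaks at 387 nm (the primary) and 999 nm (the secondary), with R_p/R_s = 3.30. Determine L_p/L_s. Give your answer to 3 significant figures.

Wien's law gives T ∝ 1/λ_max, so T_p/T_s = λ_s/λ_p = 999/387 = 2.581.
Then L ∝ R²T⁴ gives L_p/L_s = (3.30)² × (2.581)⁴ = 10.89 × 44.40 = 483.6.

484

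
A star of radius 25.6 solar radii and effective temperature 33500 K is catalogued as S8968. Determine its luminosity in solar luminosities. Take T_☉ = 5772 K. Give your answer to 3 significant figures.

L/L_☉ = (R/R_☉)² (T/T_☉)⁴ = (25.6)² × (33500/5772)⁴
       = 655.4 × (5.804)⁴ = 655.4 × 1135 = 7.436×10^5.

7.44×10^5 solar luminosities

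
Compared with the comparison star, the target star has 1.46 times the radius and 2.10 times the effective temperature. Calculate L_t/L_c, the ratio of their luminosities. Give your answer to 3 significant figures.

From the Stefan–Boltzmann law, L ∝ R²T⁴, so
L_t/L_c = (R_t/R_c)² (T_t/T_c)⁴ = (1.46)² × (2.10)⁴ = 2.132 × 19.45 = 41.46.

41.5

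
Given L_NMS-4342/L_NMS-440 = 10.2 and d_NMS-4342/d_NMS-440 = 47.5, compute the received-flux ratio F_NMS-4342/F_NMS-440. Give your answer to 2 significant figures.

0.0045

F = L/(4πd²), so F_NMS-4342/F_NMS-440 = (L_NMS-4342/L_NMS-440) / (d_NMS-4342/d_NMS-440)²
= 10.2 / (47.5)² = 10.2 / 2256 = 0.004521.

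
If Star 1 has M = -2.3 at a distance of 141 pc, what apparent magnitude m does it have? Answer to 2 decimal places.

m = M + 5 log₁₀(d/10 pc) = -2.3 + 5 log₁₀(141/10)
  = -2.3 + 5 × 1.149 = -2.3 + 5.75 = 3.45.

3.45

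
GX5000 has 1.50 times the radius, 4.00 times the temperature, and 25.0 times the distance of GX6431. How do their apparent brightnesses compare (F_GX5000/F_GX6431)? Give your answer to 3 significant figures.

0.922

L_GX5000/L_GX6431 = (R_GX5000/R_GX6431)²(T_GX5000/T_GX6431)⁴ = (1.50)² × (4.00)⁴ = 576.0.
F_GX5000/F_GX6431 = (L_GX5000/L_GX6431)/(d_GX5000/d_GX6431)² = 576.0 / (25.0)² = 0.9216.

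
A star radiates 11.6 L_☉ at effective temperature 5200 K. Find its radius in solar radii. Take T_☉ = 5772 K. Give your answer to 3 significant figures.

R/R_☉ = √(L/L_☉) / (T/T_☉)² = √(11.6) / (0.9009)²
       = 3.406 / 0.8116 = 4.196.

4.20 solar radii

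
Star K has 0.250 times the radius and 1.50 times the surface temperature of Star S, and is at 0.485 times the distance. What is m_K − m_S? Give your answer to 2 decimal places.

-0.32

L_K/L_S = (0.250)²(1.50)⁴ = 0.3164.
F_K/F_S = (L_K/L_S)/(d_K/d_S)² = 0.3164/0.2352 = 1.345.
m_K − m_S = −2.5 log₁₀(1.345) = -0.32.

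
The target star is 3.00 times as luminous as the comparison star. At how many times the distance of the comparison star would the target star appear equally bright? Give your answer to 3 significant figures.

1.73

Equal flux requires L_t/d_t² = L_c/d_c², so d_t/d_c = √(L_t/L_c)
= √(3.00) = 1.732.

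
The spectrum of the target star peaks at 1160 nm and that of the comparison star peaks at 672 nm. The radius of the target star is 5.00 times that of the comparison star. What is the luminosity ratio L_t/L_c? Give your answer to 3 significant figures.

2.82

Wien's law gives T ∝ 1/λ_max, so T_t/T_c = λ_c/λ_t = 672/1160 = 0.5793.
Then L ∝ R²T⁴ gives L_t/L_c = (5.00)² × (0.5793)⁴ = 25.00 × 0.1126 = 2.816.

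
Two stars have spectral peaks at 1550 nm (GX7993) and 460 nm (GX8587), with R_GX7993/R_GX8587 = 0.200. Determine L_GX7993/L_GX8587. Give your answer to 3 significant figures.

3.10×10^-4

Wien's law gives T ∝ 1/λ_max, so T_GX7993/T_GX8587 = λ_GX8587/λ_GX7993 = 460/1550 = 0.2968.
Then L ∝ R²T⁴ gives L_GX7993/L_GX8587 = (0.200)² × (0.2968)⁴ = 0.04000 × 0.007757 = 3.103×10^-4.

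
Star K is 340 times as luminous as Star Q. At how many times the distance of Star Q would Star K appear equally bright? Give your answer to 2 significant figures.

18

Equal flux requires L_K/d_K² = L_Q/d_Q², so d_K/d_Q = √(L_K/L_Q)
= √(340) = 18.44.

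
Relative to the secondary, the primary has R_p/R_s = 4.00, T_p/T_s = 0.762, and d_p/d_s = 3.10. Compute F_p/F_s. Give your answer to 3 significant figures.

L_p/L_s = (R_p/R_s)²(T_p/T_s)⁴ = (4.00)² × (0.762)⁴ = 5.394.
F_p/F_s = (L_p/L_s)/(d_p/d_s)² = 5.394 / (3.10)² = 0.5613.

0.561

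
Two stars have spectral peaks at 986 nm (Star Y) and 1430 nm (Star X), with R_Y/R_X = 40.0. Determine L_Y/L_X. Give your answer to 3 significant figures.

7.08×10^3

Wien's law gives T ∝ 1/λ_max, so T_Y/T_X = λ_X/λ_Y = 1430/986 = 1.450.
Then L ∝ R²T⁴ gives L_Y/L_X = (40.0)² × (1.450)⁴ = 1600 × 4.424 = 7079.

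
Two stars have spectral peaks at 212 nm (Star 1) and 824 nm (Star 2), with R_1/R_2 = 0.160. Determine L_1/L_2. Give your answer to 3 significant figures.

Wien's law gives T ∝ 1/λ_max, so T_1/T_2 = λ_2/λ_1 = 824/212 = 3.887.
Then L ∝ R²T⁴ gives L_1/L_2 = (0.160)² × (3.887)⁴ = 0.02560 × 228.2 = 5.843.

5.84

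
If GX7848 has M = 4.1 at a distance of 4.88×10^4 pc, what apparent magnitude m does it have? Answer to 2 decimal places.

m = M + 5 log₁₀(d/10 pc) = 4.1 + 5 log₁₀(4.88×10^4/10)
  = 4.1 + 5 × 3.688 = 4.1 + 18.44 = 22.54.

22.54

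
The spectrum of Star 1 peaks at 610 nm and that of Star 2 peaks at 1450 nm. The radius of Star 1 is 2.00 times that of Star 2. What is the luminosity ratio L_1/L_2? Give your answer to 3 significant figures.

Wien's law gives T ∝ 1/λ_max, so T_1/T_2 = λ_2/λ_1 = 1450/610 = 2.377.
Then L ∝ R²T⁴ gives L_1/L_2 = (2.00)² × (2.377)⁴ = 4.000 × 31.93 = 127.7.

128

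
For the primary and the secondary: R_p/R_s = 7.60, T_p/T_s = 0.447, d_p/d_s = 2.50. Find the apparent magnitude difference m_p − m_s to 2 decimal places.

1.08

L_p/L_s = (7.60)²(0.447)⁴ = 2.306.
F_p/F_s = (L_p/L_s)/(d_p/d_s)² = 2.306/6.250 = 0.3690.
m_p − m_s = −2.5 log₁₀(0.3690) = 1.08.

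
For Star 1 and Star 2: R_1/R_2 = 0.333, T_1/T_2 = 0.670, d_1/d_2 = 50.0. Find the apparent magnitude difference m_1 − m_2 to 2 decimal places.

L_1/L_2 = (0.333)²(0.670)⁴ = 0.02235.
F_1/F_2 = (L_1/L_2)/(d_1/d_2)² = 0.02235/2500 = 8.938×10^-6.
m_1 − m_2 = −2.5 log₁₀(8.938×10^-6) = 12.62.

12.62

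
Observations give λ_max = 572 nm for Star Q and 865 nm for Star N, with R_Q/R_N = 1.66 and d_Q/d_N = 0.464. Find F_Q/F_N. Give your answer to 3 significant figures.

66.9

Wien's law: T_Q/T_N = λ_N/λ_Q = 865/572 = 1.512.
L_Q/L_N = (R_Q/R_N)²(T_Q/T_N)⁴ = (1.66)²(1.512)⁴ = 14.41.
F_Q/F_N = (L_Q/L_N)/(d_Q/d_N)² = 14.41/(0.464)² = 66.94.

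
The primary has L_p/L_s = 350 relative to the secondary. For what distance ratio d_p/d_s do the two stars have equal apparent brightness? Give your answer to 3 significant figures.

Equal flux requires L_p/d_p² = L_s/d_s², so d_p/d_s = √(L_p/L_s)
= √(350) = 18.71.

18.7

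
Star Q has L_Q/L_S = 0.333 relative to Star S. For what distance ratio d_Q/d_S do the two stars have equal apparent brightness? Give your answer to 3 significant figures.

0.577

Equal flux requires L_Q/d_Q² = L_S/d_S², so d_Q/d_S = √(L_Q/L_S)
= √(0.333) = 0.5771.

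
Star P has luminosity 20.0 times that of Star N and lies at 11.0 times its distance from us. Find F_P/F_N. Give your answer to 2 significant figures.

0.17

F = L/(4πd²), so F_P/F_N = (L_P/L_N) / (d_P/d_N)²
= 20.0 / (11.0)² = 20.0 / 121.0 = 0.1653.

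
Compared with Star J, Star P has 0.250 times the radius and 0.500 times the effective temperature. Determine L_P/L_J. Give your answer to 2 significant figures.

From the Stefan–Boltzmann law, L ∝ R²T⁴, so
L_P/L_J = (R_P/R_J)² (T_P/T_J)⁴ = (0.250)² × (0.500)⁴ = 0.06250 × 0.06250 = 0.003906.

0.0039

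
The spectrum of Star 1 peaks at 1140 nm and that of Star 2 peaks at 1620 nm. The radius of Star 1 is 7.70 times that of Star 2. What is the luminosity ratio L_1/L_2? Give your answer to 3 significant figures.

Wien's law gives T ∝ 1/λ_max, so T_1/T_2 = λ_2/λ_1 = 1620/1140 = 1.421.
Then L ∝ R²T⁴ gives L_1/L_2 = (7.70)² × (1.421)⁴ = 59.29 × 4.078 = 241.8.

242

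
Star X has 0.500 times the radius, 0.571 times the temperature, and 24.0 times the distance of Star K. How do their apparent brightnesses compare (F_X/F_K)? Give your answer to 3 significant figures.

4.61×10^-5

L_X/L_K = (R_X/R_K)²(T_X/T_K)⁴ = (0.500)² × (0.571)⁴ = 0.02658.
F_X/F_K = (L_X/L_K)/(d_X/d_K)² = 0.02658 / (24.0)² = 4.614×10^-5.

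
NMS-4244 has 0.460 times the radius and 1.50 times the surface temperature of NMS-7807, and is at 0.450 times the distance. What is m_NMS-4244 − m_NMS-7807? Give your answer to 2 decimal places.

L_NMS-4244/L_NMS-7807 = (0.460)²(1.50)⁴ = 1.071.
F_NMS-4244/F_NMS-7807 = (L_NMS-4244/L_NMS-7807)/(d_NMS-4244/d_NMS-7807)² = 1.071/0.2025 = 5.290.
m_NMS-4244 − m_NMS-7807 = −2.5 log₁₀(5.290) = -1.81.

-1.81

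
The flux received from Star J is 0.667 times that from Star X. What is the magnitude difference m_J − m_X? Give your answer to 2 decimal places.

0.44

m_J − m_X = −2.5 log₁₀(F_J/F_X) = −2.5 log₁₀(0.667) = −2.5 × (-0.176) = 0.440.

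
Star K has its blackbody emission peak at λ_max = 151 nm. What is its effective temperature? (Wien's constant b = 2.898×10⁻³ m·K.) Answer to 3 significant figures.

T = b/λ_max = 2.898×10⁻³ / (151×10⁻⁹) = 1.919×10^4 K.

1.92×10^4 K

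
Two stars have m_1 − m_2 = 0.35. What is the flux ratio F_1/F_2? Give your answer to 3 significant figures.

0.724

F_1/F_2 = 10^(−(m_1 − m_2)/2.5) = 10^(-0.35/2.5) = 10^-0.140 = 0.7244.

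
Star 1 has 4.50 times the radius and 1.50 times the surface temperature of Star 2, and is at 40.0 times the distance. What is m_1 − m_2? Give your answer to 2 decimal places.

L_1/L_2 = (4.50)²(1.50)⁴ = 102.5.
F_1/F_2 = (L_1/L_2)/(d_1/d_2)² = 102.5/1600 = 0.06407.
m_1 − m_2 = −2.5 log₁₀(0.06407) = 2.98.

2.98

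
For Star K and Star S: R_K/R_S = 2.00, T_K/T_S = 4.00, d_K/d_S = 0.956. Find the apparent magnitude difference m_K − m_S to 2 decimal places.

-7.62

L_K/L_S = (2.00)²(4.00)⁴ = 1024.
F_K/F_S = (L_K/L_S)/(d_K/d_S)² = 1024/0.9139 = 1120.
m_K − m_S = −2.5 log₁₀(1120) = -7.62.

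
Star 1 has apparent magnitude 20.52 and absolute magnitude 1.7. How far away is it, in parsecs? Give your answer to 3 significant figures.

5.81×10^4 pc

m − M = 5 log₁₀(d/10 pc)
20.52 − (1.7) = 18.82 = 5 log₁₀(d/10)
d = 10 × 10^(18.82/5) = 10 × 10^3.764 = 5.808×10^4 pc.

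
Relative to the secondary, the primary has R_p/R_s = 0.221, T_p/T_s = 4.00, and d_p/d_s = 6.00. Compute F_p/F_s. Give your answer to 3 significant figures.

L_p/L_s = (R_p/R_s)²(T_p/T_s)⁴ = (0.221)² × (4.00)⁴ = 12.50.
F_p/F_s = (L_p/L_s)/(d_p/d_s)² = 12.50 / (6.00)² = 0.3473.

0.347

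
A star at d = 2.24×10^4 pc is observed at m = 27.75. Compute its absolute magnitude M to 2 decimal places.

11.00

M = m − 5 log₁₀(d/10 pc) = 27.75 − 5 log₁₀(2.24×10^4/10)
  = 27.75 − 5 × 3.350 = 27.75 − 16.75 = 11.00.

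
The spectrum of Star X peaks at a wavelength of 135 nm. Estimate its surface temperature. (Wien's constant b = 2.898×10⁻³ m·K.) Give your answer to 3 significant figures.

2.15×10^4 K

T = b/λ_max = 2.898×10⁻³ / (135×10⁻⁹) = 2.147×10^4 K.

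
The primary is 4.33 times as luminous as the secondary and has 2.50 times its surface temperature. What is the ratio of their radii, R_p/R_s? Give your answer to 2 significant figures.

0.33

L ∝ R²T⁴ gives R ∝ √L / T², so
R_p/R_s = √(4.33) / (2.50)² = 2.081 / 6.250 = 0.3329.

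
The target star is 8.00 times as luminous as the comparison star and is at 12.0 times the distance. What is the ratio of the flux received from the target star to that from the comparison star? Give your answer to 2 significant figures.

0.056

F = L/(4πd²), so F_t/F_c = (L_t/L_c) / (d_t/d_c)²
= 8.00 / (12.0)² = 8.00 / 144.0 = 0.05556.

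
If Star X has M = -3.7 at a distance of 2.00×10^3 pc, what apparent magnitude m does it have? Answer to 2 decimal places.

7.81

m = M + 5 log₁₀(d/10 pc) = -3.7 + 5 log₁₀(2.00×10^3/10)
  = -3.7 + 5 × 2.301 = -3.7 + 11.51 = 7.81.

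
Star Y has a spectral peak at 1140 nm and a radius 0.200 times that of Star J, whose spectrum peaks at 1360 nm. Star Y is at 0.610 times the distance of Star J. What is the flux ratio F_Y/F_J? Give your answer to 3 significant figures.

0.218

Wien's law: T_Y/T_J = λ_J/λ_Y = 1360/1140 = 1.193.
L_Y/L_J = (R_Y/R_J)²(T_Y/T_J)⁴ = (0.200)²(1.193)⁴ = 0.08102.
F_Y/F_J = (L_Y/L_J)/(d_Y/d_J)² = 0.08102/(0.610)² = 0.2177.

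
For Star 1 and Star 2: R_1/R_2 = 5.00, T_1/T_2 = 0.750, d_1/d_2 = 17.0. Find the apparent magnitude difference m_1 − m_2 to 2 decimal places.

L_1/L_2 = (5.00)²(0.750)⁴ = 7.910.
F_1/F_2 = (L_1/L_2)/(d_1/d_2)² = 7.910/289.0 = 0.02737.
m_1 − m_2 = −2.5 log₁₀(0.02737) = 3.91.

3.91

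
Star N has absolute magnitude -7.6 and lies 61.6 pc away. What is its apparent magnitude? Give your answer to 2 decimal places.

-3.65

m = M + 5 log₁₀(d/10 pc) = -7.6 + 5 log₁₀(61.6/10)
  = -7.6 + 5 × 0.790 = -7.6 + 3.95 = -3.65.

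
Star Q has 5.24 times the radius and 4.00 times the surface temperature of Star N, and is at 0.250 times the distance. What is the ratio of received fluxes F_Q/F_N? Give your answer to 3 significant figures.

1.12×10^5

L_Q/L_N = (R_Q/R_N)²(T_Q/T_N)⁴ = (5.24)² × (4.00)⁴ = 7029.
F_Q/F_N = (L_Q/L_N)/(d_Q/d_N)² = 7029 / (0.250)² = 1.125×10^5.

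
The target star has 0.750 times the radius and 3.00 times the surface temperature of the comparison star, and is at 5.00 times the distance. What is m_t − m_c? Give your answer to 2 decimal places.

-0.65

L_t/L_c = (0.750)²(3.00)⁴ = 45.56.
F_t/F_c = (L_t/L_c)/(d_t/d_c)² = 45.56/25.00 = 1.823.
m_t − m_c = −2.5 log₁₀(1.823) = -0.65.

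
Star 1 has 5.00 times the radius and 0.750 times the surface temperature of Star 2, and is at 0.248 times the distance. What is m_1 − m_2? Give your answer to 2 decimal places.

L_1/L_2 = (5.00)²(0.750)⁴ = 7.910.
F_1/F_2 = (L_1/L_2)/(d_1/d_2)² = 7.910/0.06150 = 128.6.
m_1 − m_2 = −2.5 log₁₀(128.6) = -5.27.

-5.27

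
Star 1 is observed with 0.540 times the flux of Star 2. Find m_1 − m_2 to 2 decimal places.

0.67

m_1 − m_2 = −2.5 log₁₀(F_1/F_2) = −2.5 log₁₀(0.540) = −2.5 × (-0.268) = 0.669.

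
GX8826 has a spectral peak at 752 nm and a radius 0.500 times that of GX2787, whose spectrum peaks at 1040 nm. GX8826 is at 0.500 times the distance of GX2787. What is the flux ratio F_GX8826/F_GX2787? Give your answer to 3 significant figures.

Wien's law: T_GX8826/T_GX2787 = λ_GX2787/λ_GX8826 = 1040/752 = 1.383.
L_GX8826/L_GX2787 = (R_GX8826/R_GX2787)²(T_GX8826/T_GX2787)⁴ = (0.500)²(1.383)⁴ = 0.9145.
F_GX8826/F_GX2787 = (L_GX8826/L_GX2787)/(d_GX8826/d_GX2787)² = 0.9145/(0.500)² = 3.658.

3.66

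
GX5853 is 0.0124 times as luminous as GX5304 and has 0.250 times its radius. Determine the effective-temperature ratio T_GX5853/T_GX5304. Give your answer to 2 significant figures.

L ∝ R²T⁴ gives T ∝ (L/R²)^(1/4), so
T_GX5853/T_GX5304 = (0.0124 / 0.250²)^(1/4) = (0.1984)^(1/4) = 0.6674.

0.67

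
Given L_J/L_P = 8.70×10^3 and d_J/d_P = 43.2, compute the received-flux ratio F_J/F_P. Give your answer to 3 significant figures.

4.66

F = L/(4πd²), so F_J/F_P = (L_J/L_P) / (d_J/d_P)²
= 8.70×10^3 / (43.2)² = 8.70×10^3 / 1866 = 4.662.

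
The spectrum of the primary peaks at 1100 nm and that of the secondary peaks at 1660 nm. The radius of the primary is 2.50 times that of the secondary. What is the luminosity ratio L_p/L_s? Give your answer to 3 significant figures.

32.4

Wien's law gives T ∝ 1/λ_max, so T_p/T_s = λ_s/λ_p = 1660/1100 = 1.509.
Then L ∝ R²T⁴ gives L_p/L_s = (2.50)² × (1.509)⁴ = 6.250 × 5.186 = 32.41.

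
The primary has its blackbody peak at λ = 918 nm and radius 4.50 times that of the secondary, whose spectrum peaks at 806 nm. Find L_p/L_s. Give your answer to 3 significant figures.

Wien's law gives T ∝ 1/λ_max, so T_p/T_s = λ_s/λ_p = 806/918 = 0.8780.
Then L ∝ R²T⁴ gives L_p/L_s = (4.50)² × (0.8780)⁴ = 20.25 × 0.5943 = 12.03.

12.0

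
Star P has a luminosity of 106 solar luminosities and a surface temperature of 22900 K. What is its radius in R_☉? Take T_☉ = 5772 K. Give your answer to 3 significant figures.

0.654 R_☉

R/R_☉ = √(L/L_☉) / (T/T_☉)² = √(106) / (3.967)²
       = 10.30 / 15.74 = 0.6541.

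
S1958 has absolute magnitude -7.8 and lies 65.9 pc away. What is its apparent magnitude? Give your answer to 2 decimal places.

-3.71

m = M + 5 log₁₀(d/10 pc) = -7.8 + 5 log₁₀(65.9/10)
  = -7.8 + 5 × 0.819 = -7.8 + 4.09 = -3.71.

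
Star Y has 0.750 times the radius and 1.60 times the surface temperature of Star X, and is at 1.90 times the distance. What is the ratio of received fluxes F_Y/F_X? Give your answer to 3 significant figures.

1.02

L_Y/L_X = (R_Y/R_X)²(T_Y/T_X)⁴ = (0.750)² × (1.60)⁴ = 3.686.
F_Y/F_X = (L_Y/L_X)/(d_Y/d_X)² = 3.686 / (1.90)² = 1.021.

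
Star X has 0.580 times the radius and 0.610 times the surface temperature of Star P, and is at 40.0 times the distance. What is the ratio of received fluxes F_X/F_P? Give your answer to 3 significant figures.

2.91×10^-5

L_X/L_P = (R_X/R_P)²(T_X/T_P)⁴ = (0.580)² × (0.610)⁴ = 0.04658.
F_X/F_P = (L_X/L_P)/(d_X/d_P)² = 0.04658 / (40.0)² = 2.911×10^-5.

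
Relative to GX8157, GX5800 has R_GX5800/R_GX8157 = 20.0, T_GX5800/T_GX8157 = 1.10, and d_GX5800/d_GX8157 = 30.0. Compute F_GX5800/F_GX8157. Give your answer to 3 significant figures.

L_GX5800/L_GX8157 = (R_GX5800/R_GX8157)²(T_GX5800/T_GX8157)⁴ = (20.0)² × (1.10)⁴ = 585.6.
F_GX5800/F_GX8157 = (L_GX5800/L_GX8157)/(d_GX5800/d_GX8157)² = 585.6 / (30.0)² = 0.6507.

0.651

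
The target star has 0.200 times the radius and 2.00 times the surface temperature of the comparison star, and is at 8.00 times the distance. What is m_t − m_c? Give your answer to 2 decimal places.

5.00

L_t/L_c = (0.200)²(2.00)⁴ = 0.6400.
F_t/F_c = (L_t/L_c)/(d_t/d_c)² = 0.6400/64.00 = 0.01000.
m_t − m_c = −2.5 log₁₀(0.01000) = 5.00.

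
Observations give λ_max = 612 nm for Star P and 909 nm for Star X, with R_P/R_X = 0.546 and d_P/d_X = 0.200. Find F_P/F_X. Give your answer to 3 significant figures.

36.3

Wien's law: T_P/T_X = λ_X/λ_P = 909/612 = 1.485.
L_P/L_X = (R_P/R_X)²(T_P/T_X)⁴ = (0.546)²(1.485)⁴ = 1.451.
F_P/F_X = (L_P/L_X)/(d_P/d_X)² = 1.451/(0.200)² = 36.27.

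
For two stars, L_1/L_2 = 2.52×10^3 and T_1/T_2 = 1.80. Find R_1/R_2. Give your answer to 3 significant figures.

15.5

L ∝ R²T⁴ gives R ∝ √L / T², so
R_1/R_2 = √(2.52×10^3) / (1.80)² = 50.20 / 3.240 = 15.49.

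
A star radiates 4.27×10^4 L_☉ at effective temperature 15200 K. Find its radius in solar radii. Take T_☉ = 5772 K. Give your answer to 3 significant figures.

29.8 solar radii

R/R_☉ = √(L/L_☉) / (T/T_☉)² = √(4.27×10^4) / (2.633)²
       = 206.6 / 6.935 = 29.80.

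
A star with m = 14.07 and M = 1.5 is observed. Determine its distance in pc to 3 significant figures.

3.27×10^3 pc

m − M = 5 log₁₀(d/10 pc)
14.07 − (1.5) = 12.57 = 5 log₁₀(d/10)
d = 10 × 10^(12.57/5) = 10 × 10^2.514 = 3266 pc.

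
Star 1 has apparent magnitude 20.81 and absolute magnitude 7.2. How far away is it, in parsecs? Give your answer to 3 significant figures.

5.27×10^3 pc

m − M = 5 log₁₀(d/10 pc)
20.81 − (7.2) = 13.61 = 5 log₁₀(d/10)
d = 10 × 10^(13.61/5) = 10 × 10^2.722 = 5272 pc.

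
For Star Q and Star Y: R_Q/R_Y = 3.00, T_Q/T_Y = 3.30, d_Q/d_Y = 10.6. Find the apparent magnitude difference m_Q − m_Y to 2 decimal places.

-2.44

L_Q/L_Y = (3.00)²(3.30)⁴ = 1067.
F_Q/F_Y = (L_Q/L_Y)/(d_Q/d_Y)² = 1067/112.4 = 9.499.
m_Q − m_Y = −2.5 log₁₀(9.499) = -2.44.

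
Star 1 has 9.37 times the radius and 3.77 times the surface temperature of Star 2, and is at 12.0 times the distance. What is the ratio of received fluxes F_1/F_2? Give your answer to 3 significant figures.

123

L_1/L_2 = (R_1/R_2)²(T_1/T_2)⁴ = (9.37)² × (3.77)⁴ = 1.774×10^4.
F_1/F_2 = (L_1/L_2)/(d_1/d_2)² = 1.774×10^4 / (12.0)² = 123.2.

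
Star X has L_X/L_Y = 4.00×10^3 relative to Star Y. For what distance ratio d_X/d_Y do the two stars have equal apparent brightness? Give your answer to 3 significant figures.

Equal flux requires L_X/d_X² = L_Y/d_Y², so d_X/d_Y = √(L_X/L_Y)
= √(4.00×10^3) = 63.25.

63.2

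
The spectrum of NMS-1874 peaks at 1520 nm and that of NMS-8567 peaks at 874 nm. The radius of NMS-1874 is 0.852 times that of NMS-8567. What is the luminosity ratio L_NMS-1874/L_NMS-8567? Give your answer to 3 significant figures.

0.0794

Wien's law gives T ∝ 1/λ_max, so T_NMS-1874/T_NMS-8567 = λ_NMS-8567/λ_NMS-1874 = 874/1520 = 0.5750.
Then L ∝ R²T⁴ gives L_NMS-1874/L_NMS-8567 = (0.852)² × (0.5750)⁴ = 0.7259 × 0.1093 = 0.07935.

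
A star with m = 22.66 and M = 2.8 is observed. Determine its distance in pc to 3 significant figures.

m − M = 5 log₁₀(d/10 pc)
22.66 − (2.8) = 19.86 = 5 log₁₀(d/10)
d = 10 × 10^(19.86/5) = 10 × 10^3.972 = 9.376×10^4 pc.

9.38×10^4 pc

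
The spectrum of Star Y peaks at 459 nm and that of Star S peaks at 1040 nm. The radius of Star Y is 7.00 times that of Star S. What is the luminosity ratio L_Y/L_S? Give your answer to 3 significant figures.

1.29×10^3

Wien's law gives T ∝ 1/λ_max, so T_Y/T_S = λ_S/λ_Y = 1040/459 = 2.266.
Then L ∝ R²T⁴ gives L_Y/L_S = (7.00)² × (2.266)⁴ = 49.00 × 26.36 = 1291.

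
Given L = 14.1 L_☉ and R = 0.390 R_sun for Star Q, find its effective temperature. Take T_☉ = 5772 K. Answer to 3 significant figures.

T/T_☉ = (L/L_☉)^(1/4) / (R/R_☉)^(1/2)
T = 5772 × (14.1)^(1/4) / √(0.390) = 5772 × 1.938 / 0.6245 = 1.791×10^4 K.

1.79×10^4 K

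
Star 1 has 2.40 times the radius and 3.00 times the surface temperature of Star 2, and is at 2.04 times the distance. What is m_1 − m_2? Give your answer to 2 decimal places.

-5.12

L_1/L_2 = (2.40)²(3.00)⁴ = 466.6.
F_1/F_2 = (L_1/L_2)/(d_1/d_2)² = 466.6/4.162 = 112.1.
m_1 − m_2 = −2.5 log₁₀(112.1) = -5.12.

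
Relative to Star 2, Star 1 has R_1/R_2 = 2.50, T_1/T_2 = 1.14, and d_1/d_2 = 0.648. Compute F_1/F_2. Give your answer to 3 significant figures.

25.1

L_1/L_2 = (R_1/R_2)²(T_1/T_2)⁴ = (2.50)² × (1.14)⁴ = 10.56.
F_1/F_2 = (L_1/L_2)/(d_1/d_2)² = 10.56 / (0.648)² = 25.14.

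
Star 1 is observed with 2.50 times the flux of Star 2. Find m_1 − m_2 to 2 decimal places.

-0.99

m_1 − m_2 = −2.5 log₁₀(F_1/F_2) = −2.5 log₁₀(2.50) = −2.5 × (0.398) = -0.995.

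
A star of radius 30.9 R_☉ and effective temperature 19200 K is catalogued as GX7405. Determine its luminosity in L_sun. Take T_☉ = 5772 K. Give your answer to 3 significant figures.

1.17×10^5 L_sun

L/L_☉ = (R/R_☉)² (T/T_☉)⁴ = (30.9)² × (19200/5772)⁴
       = 954.8 × (3.326)⁴ = 954.8 × 122.4 = 1.169×10^5.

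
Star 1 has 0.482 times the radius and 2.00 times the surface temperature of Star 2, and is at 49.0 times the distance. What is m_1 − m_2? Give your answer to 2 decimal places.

7.03

L_1/L_2 = (0.482)²(2.00)⁴ = 3.717.
F_1/F_2 = (L_1/L_2)/(d_1/d_2)² = 3.717/2401 = 0.001548.
m_1 − m_2 = −2.5 log₁₀(0.001548) = 7.03.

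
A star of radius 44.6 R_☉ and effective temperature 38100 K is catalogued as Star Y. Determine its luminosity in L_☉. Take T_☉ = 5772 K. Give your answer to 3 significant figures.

L/L_☉ = (R/R_☉)² (T/T_☉)⁴ = (44.6)² × (38100/5772)⁴
       = 1989 × (6.601)⁴ = 1989 × 1898 = 3.776×10^6.

3.78×10^6 L_☉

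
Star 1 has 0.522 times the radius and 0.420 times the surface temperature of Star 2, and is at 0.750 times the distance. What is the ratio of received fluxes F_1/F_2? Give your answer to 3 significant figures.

L_1/L_2 = (R_1/R_2)²(T_1/T_2)⁴ = (0.522)² × (0.420)⁴ = 0.008479.
F_1/F_2 = (L_1/L_2)/(d_1/d_2)² = 0.008479 / (0.750)² = 0.01507.

0.0151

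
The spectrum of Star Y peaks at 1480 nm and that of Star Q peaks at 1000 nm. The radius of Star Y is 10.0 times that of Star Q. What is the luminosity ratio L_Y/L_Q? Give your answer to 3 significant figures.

Wien's law gives T ∝ 1/λ_max, so T_Y/T_Q = λ_Q/λ_Y = 1000/1480 = 0.6757.
Then L ∝ R²T⁴ gives L_Y/L_Q = (10.0)² × (0.6757)⁴ = 100.0 × 0.2084 = 20.84.

20.8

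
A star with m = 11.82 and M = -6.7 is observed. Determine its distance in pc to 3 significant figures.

5.06×10^4 pc

m − M = 5 log₁₀(d/10 pc)
11.82 − (-6.7) = 18.52 = 5 log₁₀(d/10)
d = 10 × 10^(18.52/5) = 10 × 10^3.704 = 5.058×10^4 pc.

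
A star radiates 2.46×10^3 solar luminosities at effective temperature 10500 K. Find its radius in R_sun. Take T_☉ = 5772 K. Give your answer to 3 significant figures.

15.0 R_sun

R/R_☉ = √(L/L_☉) / (T/T_☉)² = √(2.46×10^3) / (1.819)²
       = 49.60 / 3.309 = 14.99.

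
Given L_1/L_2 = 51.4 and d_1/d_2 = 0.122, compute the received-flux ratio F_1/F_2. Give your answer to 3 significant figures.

F = L/(4πd²), so F_1/F_2 = (L_1/L_2) / (d_1/d_2)²
= 51.4 / (0.122)² = 51.4 / 0.01488 = 3453.

3.45×10^3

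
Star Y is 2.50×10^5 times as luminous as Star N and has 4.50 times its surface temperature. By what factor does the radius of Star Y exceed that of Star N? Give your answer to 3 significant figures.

24.7

L ∝ R²T⁴ gives R ∝ √L / T², so
R_Y/R_N = √(2.50×10^5) / (4.50)² = 500.0 / 20.25 = 24.69.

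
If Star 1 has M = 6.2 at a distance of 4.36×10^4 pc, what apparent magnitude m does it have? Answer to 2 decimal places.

24.40

m = M + 5 log₁₀(d/10 pc) = 6.2 + 5 log₁₀(4.36×10^4/10)
  = 6.2 + 5 × 3.639 = 6.2 + 18.20 = 24.40.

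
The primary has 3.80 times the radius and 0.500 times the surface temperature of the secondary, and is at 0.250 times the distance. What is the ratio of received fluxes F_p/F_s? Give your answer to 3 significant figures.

14.4

L_p/L_s = (R_p/R_s)²(T_p/T_s)⁴ = (3.80)² × (0.500)⁴ = 0.9025.
F_p/F_s = (L_p/L_s)/(d_p/d_s)² = 0.9025 / (0.250)² = 14.44.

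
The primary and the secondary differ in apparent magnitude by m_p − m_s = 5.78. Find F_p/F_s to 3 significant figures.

F_p/F_s = 10^(−(m_p − m_s)/2.5) = 10^(-5.78/2.5) = 10^-2.312 = 0.004875.

0.00488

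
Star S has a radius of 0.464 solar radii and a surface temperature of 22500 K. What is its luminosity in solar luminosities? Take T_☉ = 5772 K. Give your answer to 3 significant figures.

49.7 solar luminosities

L/L_☉ = (R/R_☉)² (T/T_☉)⁴ = (0.464)² × (22500/5772)⁴
       = 0.2153 × (3.898)⁴ = 0.2153 × 230.9 = 49.71.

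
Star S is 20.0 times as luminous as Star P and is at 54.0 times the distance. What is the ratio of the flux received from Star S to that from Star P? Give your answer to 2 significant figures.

F = L/(4πd²), so F_S/F_P = (L_S/L_P) / (d_S/d_P)²
= 20.0 / (54.0)² = 20.0 / 2916 = 0.006859.

0.0069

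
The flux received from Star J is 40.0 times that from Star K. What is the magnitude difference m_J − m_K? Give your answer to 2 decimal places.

m_J − m_K = −2.5 log₁₀(F_J/F_K) = −2.5 log₁₀(40.0) = −2.5 × (1.602) = -4.005.

-4.01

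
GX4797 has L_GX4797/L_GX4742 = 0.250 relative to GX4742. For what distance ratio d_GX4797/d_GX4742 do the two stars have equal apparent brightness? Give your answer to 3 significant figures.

0.500

Equal flux requires L_GX4797/d_GX4797² = L_GX4742/d_GX4742², so d_GX4797/d_GX4742 = √(L_GX4797/L_GX4742)
= √(0.250) = 0.5000.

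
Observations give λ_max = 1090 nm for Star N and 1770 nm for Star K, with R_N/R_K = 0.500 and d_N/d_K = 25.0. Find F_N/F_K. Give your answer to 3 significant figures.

Wien's law: T_N/T_K = λ_K/λ_N = 1770/1090 = 1.624.
L_N/L_K = (R_N/R_K)²(T_N/T_K)⁴ = (0.500)²(1.624)⁴ = 1.738.
F_N/F_K = (L_N/L_K)/(d_N/d_K)² = 1.738/(25.0)² = 0.002781.

0.00278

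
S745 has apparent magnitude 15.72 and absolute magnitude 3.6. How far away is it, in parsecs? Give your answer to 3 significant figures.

2.65×10^3 pc

m − M = 5 log₁₀(d/10 pc)
15.72 − (3.6) = 12.12 = 5 log₁₀(d/10)
d = 10 × 10^(12.12/5) = 10 × 10^2.424 = 2655 pc.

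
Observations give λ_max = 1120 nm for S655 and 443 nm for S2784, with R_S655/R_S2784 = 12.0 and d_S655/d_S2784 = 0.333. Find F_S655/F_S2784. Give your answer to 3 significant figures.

31.8

Wien's law: T_S655/T_S2784 = λ_S2784/λ_S655 = 443/1120 = 0.3955.
L_S655/L_S2784 = (R_S655/R_S2784)²(T_S655/T_S2784)⁴ = (12.0)²(0.3955)⁴ = 3.525.
F_S655/F_S2784 = (L_S655/L_S2784)/(d_S655/d_S2784)² = 3.525/(0.333)² = 31.78.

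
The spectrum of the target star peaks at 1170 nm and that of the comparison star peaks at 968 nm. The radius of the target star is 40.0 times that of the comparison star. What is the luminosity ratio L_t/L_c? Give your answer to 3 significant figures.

Wien's law gives T ∝ 1/λ_max, so T_t/T_c = λ_c/λ_t = 968/1170 = 0.8274.
Then L ∝ R²T⁴ gives L_t/L_c = (40.0)² × (0.8274)⁴ = 1600 × 0.4686 = 749.7.

750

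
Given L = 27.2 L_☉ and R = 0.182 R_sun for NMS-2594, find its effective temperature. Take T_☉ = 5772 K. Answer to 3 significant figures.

3.09×10^4 K

T/T_☉ = (L/L_☉)^(1/4) / (R/R_☉)^(1/2)
T = 5772 × (27.2)^(1/4) / √(0.182) = 5772 × 2.284 / 0.4266 = 3.090×10^4 K.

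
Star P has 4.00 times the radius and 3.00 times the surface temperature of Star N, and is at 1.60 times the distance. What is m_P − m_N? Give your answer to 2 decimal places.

-6.76

L_P/L_N = (4.00)²(3.00)⁴ = 1296.
F_P/F_N = (L_P/L_N)/(d_P/d_N)² = 1296/2.560 = 506.2.
m_P − m_N = −2.5 log₁₀(506.2) = -6.76.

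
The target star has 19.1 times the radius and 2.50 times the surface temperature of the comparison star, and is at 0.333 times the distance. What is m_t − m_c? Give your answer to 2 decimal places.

-12.77

L_t/L_c = (19.1)²(2.50)⁴ = 1.425×10^4.
F_t/F_c = (L_t/L_c)/(d_t/d_c)² = 1.425×10^4/0.1109 = 1.285×10^5.
m_t − m_c = −2.5 log₁₀(1.285×10^5) = -12.77.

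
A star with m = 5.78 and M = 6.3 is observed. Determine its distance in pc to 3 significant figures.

7.87 pc

m − M = 5 log₁₀(d/10 pc)
5.78 − (6.3) = -0.52 = 5 log₁₀(d/10)
d = 10 × 10^(-0.52/5) = 10 × 10^-0.104 = 7.870 pc.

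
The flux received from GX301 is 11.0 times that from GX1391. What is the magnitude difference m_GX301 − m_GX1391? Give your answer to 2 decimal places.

-2.60

m_GX301 − m_GX1391 = −2.5 log₁₀(F_GX301/F_GX1391) = −2.5 log₁₀(11.0) = −2.5 × (1.041) = -2.603.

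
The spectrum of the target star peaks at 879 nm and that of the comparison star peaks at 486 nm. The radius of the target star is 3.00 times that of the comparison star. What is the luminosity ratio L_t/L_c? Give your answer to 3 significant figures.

0.841

Wien's law gives T ∝ 1/λ_max, so T_t/T_c = λ_c/λ_t = 486/879 = 0.5529.
Then L ∝ R²T⁴ gives L_t/L_c = (3.00)² × (0.5529)⁴ = 9.000 × 0.09345 = 0.8411.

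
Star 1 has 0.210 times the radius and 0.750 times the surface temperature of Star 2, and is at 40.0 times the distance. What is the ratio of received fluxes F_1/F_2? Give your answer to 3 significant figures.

L_1/L_2 = (R_1/R_2)²(T_1/T_2)⁴ = (0.210)² × (0.750)⁴ = 0.01395.
F_1/F_2 = (L_1/L_2)/(d_1/d_2)² = 0.01395 / (40.0)² = 8.721×10^-6.

8.72×10^-6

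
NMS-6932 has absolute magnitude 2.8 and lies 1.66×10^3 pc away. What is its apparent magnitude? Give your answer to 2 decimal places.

13.90

m = M + 5 log₁₀(d/10 pc) = 2.8 + 5 log₁₀(1.66×10^3/10)
  = 2.8 + 5 × 2.220 = 2.8 + 11.10 = 13.90.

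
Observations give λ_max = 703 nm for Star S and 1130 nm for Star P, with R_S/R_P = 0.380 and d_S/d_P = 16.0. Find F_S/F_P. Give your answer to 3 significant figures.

Wien's law: T_S/T_P = λ_P/λ_S = 1130/703 = 1.607.
L_S/L_P = (R_S/R_P)²(T_S/T_P)⁴ = (0.380)²(1.607)⁴ = 0.9640.
F_S/F_P = (L_S/L_P)/(d_S/d_P)² = 0.9640/(16.0)² = 0.003765.

0.00377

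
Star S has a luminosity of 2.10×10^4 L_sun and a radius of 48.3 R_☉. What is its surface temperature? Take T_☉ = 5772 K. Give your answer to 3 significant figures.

T/T_☉ = (L/L_☉)^(1/4) / (R/R_☉)^(1/2)
T = 5772 × (2.10×10^4)^(1/4) / √(48.3) = 5772 × 12.04 / 6.950 = 9998 K.

1.00×10^4 K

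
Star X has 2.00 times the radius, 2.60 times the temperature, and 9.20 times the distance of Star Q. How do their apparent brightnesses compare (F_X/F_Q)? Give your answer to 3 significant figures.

L_X/L_Q = (R_X/R_Q)²(T_X/T_Q)⁴ = (2.00)² × (2.60)⁴ = 182.8.
F_X/F_Q = (L_X/L_Q)/(d_X/d_Q)² = 182.8 / (9.20)² = 2.160.

2.16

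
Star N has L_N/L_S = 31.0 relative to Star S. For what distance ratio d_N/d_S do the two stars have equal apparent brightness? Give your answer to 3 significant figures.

5.57

Equal flux requires L_N/d_N² = L_S/d_S², so d_N/d_S = √(L_N/L_S)
= √(31.0) = 5.568.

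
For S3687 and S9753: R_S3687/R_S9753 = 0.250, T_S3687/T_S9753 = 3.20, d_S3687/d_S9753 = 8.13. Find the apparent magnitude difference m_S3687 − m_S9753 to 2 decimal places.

2.51

L_S3687/L_S9753 = (0.250)²(3.20)⁴ = 6.554.
F_S3687/F_S9753 = (L_S3687/L_S9753)/(d_S3687/d_S9753)² = 6.554/66.10 = 0.09915.
m_S3687 − m_S9753 = −2.5 log₁₀(0.09915) = 2.51.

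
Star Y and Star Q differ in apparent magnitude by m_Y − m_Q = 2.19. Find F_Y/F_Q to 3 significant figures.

F_Y/F_Q = 10^(−(m_Y − m_Q)/2.5) = 10^(-2.19/2.5) = 10^-0.876 = 0.1330.

0.133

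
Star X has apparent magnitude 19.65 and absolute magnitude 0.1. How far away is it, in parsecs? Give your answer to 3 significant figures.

8.13×10^4 pc

m − M = 5 log₁₀(d/10 pc)
19.65 − (0.1) = 19.55 = 5 log₁₀(d/10)
d = 10 × 10^(19.55/5) = 10 × 10^3.910 = 8.128×10^4 pc.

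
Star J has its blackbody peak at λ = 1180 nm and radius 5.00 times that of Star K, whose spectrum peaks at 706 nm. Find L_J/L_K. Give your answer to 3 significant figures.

3.20

Wien's law gives T ∝ 1/λ_max, so T_J/T_K = λ_K/λ_J = 706/1180 = 0.5983.
Then L ∝ R²T⁴ gives L_J/L_K = (5.00)² × (0.5983)⁴ = 25.00 × 0.1281 = 3.204.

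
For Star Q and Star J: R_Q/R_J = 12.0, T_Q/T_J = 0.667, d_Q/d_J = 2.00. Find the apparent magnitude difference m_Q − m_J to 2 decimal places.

L_Q/L_J = (12.0)²(0.667)⁴ = 28.50.
F_Q/F_J = (L_Q/L_J)/(d_Q/d_J)² = 28.50/4.000 = 7.125.
m_Q − m_J = −2.5 log₁₀(7.125) = -2.13.

-2.13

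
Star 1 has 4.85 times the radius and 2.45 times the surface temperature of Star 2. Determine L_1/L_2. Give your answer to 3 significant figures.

848

From the Stefan–Boltzmann law, L ∝ R²T⁴, so
L_1/L_2 = (R_1/R_2)² (T_1/T_2)⁴ = (4.85)² × (2.45)⁴ = 23.52 × 36.03 = 847.5.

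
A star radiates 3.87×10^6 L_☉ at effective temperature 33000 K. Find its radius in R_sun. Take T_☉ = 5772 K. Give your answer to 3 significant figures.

60.2 R_sun

R/R_☉ = √(L/L_☉) / (T/T_☉)² = √(3.87×10^6) / (5.717)²
       = 1967 / 32.69 = 60.18.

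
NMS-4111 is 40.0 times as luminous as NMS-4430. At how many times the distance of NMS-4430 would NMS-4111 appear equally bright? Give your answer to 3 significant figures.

Equal flux requires L_NMS-4111/d_NMS-4111² = L_NMS-4430/d_NMS-4430², so d_NMS-4111/d_NMS-4430 = √(L_NMS-4111/L_NMS-4430)
= √(40.0) = 6.325.

6.32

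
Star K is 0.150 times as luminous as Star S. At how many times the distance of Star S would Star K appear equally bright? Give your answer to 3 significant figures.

Equal flux requires L_K/d_K² = L_S/d_S², so d_K/d_S = √(L_K/L_S)
= √(0.150) = 0.3873.

0.387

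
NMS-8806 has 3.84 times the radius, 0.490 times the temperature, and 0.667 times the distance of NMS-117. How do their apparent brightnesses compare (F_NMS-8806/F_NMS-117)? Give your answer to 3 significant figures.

1.91

L_NMS-8806/L_NMS-117 = (R_NMS-8806/R_NMS-117)²(T_NMS-8806/T_NMS-117)⁴ = (3.84)² × (0.490)⁴ = 0.8501.
F_NMS-8806/F_NMS-117 = (L_NMS-8806/L_NMS-117)/(d_NMS-8806/d_NMS-117)² = 0.8501 / (0.667)² = 1.911.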